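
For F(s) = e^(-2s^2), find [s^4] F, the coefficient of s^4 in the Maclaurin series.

2

F(0) = 1
F′(0) = 0
F′′(0) = -4
F′′′(0) = 0
F^(4)(0) = 48
So c_4 = F^(4)(0)/4! = 2.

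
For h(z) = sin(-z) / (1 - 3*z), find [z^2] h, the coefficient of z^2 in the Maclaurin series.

Use 1/(1 - r) = Σ r^k on the denominator, then take the Cauchy product.
h(0) = 0
h′(0) = -1
h′′(0) = -6
Then c_k = h^(k)(0)/k! gives each Taylor coefficient.

-3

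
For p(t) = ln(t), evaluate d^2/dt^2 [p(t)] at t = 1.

The coefficient of (t - 1)^2 in the expansion is -1/2, so p′′(1) = 2! * (-1/2) = -1.

-1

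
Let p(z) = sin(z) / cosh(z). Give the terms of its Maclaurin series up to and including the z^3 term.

-2*z^3/3 + z

Write the quotient as an unknown series and match coefficients against numerator = denominator · series.
[z^0] = 0;  [z^1] = 1;  [z^2] = 0;  [z^3] = -2/3.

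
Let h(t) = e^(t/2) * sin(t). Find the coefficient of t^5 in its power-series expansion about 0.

Multiply the two series term by term and collect like powers.

-19/1920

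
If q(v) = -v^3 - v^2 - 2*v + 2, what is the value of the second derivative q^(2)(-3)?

16

Use the known series and substitute for the argument.
The coefficient of (v + 3)^2 in the expansion is 8, so q′′(-3) = 2! * (8) = 16.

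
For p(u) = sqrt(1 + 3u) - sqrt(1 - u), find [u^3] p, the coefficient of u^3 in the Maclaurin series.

7/4

Expand each term separately and add.
p(0) = 0
p′(0) = 2
p′′(0) = -2
p′′′(0) = 21/2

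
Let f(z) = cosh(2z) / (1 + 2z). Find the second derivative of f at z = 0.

12

Write out both Maclaurin series and multiply, keeping only the needed powers.
From the series, [z^2] f = 6; multiply by 2! = 2 to get 12.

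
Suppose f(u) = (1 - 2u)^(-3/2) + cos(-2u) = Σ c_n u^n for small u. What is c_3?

Add the two expansions coefficient-wise.
f(0) = 2
f′(0) = 3
f′′(0) = 11
f′′′(0) = 105

35/2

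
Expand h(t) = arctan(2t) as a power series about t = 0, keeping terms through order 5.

32*t^5/5 - 8*t^3/3 + 2*t

[t^0] = 0;  [t^1] = 2;  [t^2] = 0;  [t^3] = -8/3;  [t^4] = 0;  [t^5] = 32/5.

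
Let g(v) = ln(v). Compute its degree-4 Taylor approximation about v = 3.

-(v - 3)^4/324 + (v - 3)^3/81 - (v - 3)^2/18 + (v - 3)/3 + ln(3)

g(3) = ln(3)
g′(3) = 1/3
g′′(3) = -1/9
g′′′(3) = 2/27
g^(4)(3) = -2/27
The Taylor polynomial is Σ g^(k)(3)/k! · (v - 3)^k.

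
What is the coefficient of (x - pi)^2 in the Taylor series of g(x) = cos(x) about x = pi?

Use the known series and substitute for the argument.

1/2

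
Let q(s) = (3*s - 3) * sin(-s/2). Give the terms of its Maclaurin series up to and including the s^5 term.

Shift and add copies of the series according to the polynomial's terms.

s^5/1280 + s^4/16 - s^3/16 - 3*s^2/2 + 3*s/2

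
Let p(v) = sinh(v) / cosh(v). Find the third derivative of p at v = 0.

-2

Divide the numerator series by the denominator series (power-series long division).
The coefficient of v^3 in the expansion is -1/3, so p′′′(0) = 3! * (-1/3) = -2.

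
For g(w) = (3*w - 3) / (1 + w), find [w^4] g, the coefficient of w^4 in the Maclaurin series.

Multiply each power in the prefactor through the base expansion.
[w^0] = -3;  [w^1] = 6;  [w^2] = -6;  [w^3] = 6;  [w^4] = -6.
So c_4 = g^(4)(0)/4! = -6.

-6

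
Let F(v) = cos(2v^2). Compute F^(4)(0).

-48

Apply the Taylor formula c_k = f^(k)(a)/k!.
The coefficient of v^4 in the expansion is -2, so F^(4)(0) = 4! * (-2) = -48.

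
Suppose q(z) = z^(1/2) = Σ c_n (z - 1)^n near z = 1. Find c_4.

-5/128

Apply the Taylor formula c_k = f^(k)(a)/k!.
[(z - 1)^0] = 1;  [(z - 1)^1] = 1/2;  [(z - 1)^2] = -1/8;  [(z - 1)^3] = 1/16;  [(z - 1)^4] = -5/128.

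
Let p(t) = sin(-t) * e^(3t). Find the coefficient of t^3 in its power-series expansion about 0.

Write out both Maclaurin series and multiply, keeping only the needed powers.

-13/3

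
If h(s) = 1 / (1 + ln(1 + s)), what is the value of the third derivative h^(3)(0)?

Expand as Σ (-1)^k u^k with u equal to the inner function's series.
The coefficient of s^3 in the expansion is -7/3, so h′′′(0) = 3! * (-7/3) = -14.

-14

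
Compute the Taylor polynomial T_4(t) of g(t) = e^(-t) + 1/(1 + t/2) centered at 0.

5*t^4/48 - 7*t^3/24 + 3*t^2/4 - 3*t/2 + 2

Add the two expansions coefficient-wise.
[t^0] = 2;  [t^1] = -3/2;  [t^2] = 3/4;  [t^3] = -7/24;  [t^4] = 5/48.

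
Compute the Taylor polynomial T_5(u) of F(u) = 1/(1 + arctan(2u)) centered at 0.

-32*u^5/5 + 16*u^4/3 - 16*u^3/3 + 4*u^2 - 2*u + 1

Plug the Maclaurin series of the inner function into that of the outer and collect terms.
F(0) = 1
F′(0) = -2
F′′(0) = 8
F′′′(0) = -32
F^(4)(0) = 128
F^(5)(0) = -768
Then c_k = F^(k)(0)/k! gives each Taylor coefficient.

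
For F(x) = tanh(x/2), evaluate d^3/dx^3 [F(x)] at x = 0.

The coefficient of x^3 in the expansion is -1/24, so F′′′(0) = 3! * (-1/24) = -1/4.

-1/4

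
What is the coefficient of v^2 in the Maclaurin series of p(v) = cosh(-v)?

1/2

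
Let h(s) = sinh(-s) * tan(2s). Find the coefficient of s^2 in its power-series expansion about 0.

-2

Take the Cauchy product of the two expansions.
[s^0] = 0;  [s^1] = 0;  [s^2] = -2.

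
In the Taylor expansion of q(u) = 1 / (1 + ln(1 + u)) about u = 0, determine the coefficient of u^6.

3289/360

Use the geometric series for the reciprocal, then substitute.
q(0) = 1
q′(0) = -1
q′′(0) = 3
q′′′(0) = -14
q^(4)(0) = 88
q^(5)(0) = -694
q^(6)(0) = 6578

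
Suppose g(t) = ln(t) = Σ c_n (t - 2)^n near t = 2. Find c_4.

-1/64

g(2) = ln(2)
g′(2) = 1/2
g′′(2) = -1/4
g′′′(2) = 1/4
g^(4)(2) = -3/8
Dividing each by k! gives the coefficients c_0, ..., c_4.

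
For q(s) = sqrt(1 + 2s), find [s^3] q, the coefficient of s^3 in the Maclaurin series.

Compute the successive derivatives at the expansion point and divide by k!.
q(0) = 1
q′(0) = 1
q′′(0) = -1
q′′′(0) = 3
So c_3 = q′′′(0)/3! = 1/2.

1/2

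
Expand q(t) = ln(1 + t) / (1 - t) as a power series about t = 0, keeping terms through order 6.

37*t^6/60 + 47*t^5/60 + 7*t^4/12 + 5*t^3/6 + t^2/2 + t

Use 1/(1 - r) = Σ r^k on the denominator, then take the Cauchy product.
q(0) = 0
q′(0) = 1
q′′(0) = 1
q′′′(0) = 5
q^(4)(0) = 14
q^(5)(0) = 94
q^(6)(0) = 444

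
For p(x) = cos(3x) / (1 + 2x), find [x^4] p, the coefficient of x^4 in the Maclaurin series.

11/8

Multiply the two series term by term and collect like powers.
p(0) = 1
p′(0) = -2
p′′(0) = -1
p′′′(0) = 6
p^(4)(0) = 33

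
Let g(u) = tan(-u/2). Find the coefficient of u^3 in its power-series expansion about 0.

Use the known series and substitute for the argument.
[u^0] = 0;  [u^1] = -1/2;  [u^2] = 0;  [u^3] = -1/24.

-1/24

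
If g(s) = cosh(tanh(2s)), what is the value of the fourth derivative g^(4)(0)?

-112

Let u equal the inner series; expand the outer function in u and truncate.
The coefficient of s^4 in the expansion is -14/3, so g^(4)(0) = 4! * (-14/3) = -112.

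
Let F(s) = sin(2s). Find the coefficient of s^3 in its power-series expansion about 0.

-4/3

Compute the successive derivatives at the expansion point and divide by k!.
[s^0] = 0;  [s^1] = 2;  [s^2] = 0;  [s^3] = -4/3.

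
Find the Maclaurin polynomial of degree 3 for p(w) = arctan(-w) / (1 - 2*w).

-11*w^3/3 - 2*w^2 - w

Expand 1/(denominator) as a geometric series and multiply by the numerator's series.
p(0) = 0
p′(0) = -1
p′′(0) = -4
p′′′(0) = -22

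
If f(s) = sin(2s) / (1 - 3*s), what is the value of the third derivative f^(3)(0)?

100

Use 1/(1 - r) = Σ r^k on the denominator, then take the Cauchy product.
The coefficient of s^3 in the expansion is 50/3, so f′′′(0) = 3! * (50/3) = 100.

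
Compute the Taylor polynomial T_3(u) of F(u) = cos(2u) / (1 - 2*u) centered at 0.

4*u^3 + 2*u^2 + 2*u + 1

Multiply the numerator's expansion by the denominator's geometric series.
F(0) = 1
F′(0) = 2
F′′(0) = 4
F′′′(0) = 24
Then c_k = F^(k)(0)/k! gives each Taylor coefficient.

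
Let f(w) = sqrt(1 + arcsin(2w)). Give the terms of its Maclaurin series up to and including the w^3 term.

Compose series: expand the inner function first, then feed it into the outer expansion.
f(0) = 1
f′(0) = 1
f′′(0) = -1
f′′′(0) = 7

7*w^3/6 - w^2/2 + w + 1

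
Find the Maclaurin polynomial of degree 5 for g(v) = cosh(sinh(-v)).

Let u equal the inner series; expand the outer function in u and truncate.
g(0) = 1
g′(0) = 0
g′′(0) = 1
g′′′(0) = 0
g^(4)(0) = 5
g^(5)(0) = 0
Dividing each by k! gives the coefficients c_0, ..., c_5.

5*v^4/24 + v^2/2 + 1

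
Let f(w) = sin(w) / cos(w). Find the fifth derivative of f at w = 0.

Divide the numerator series by the denominator series (power-series long division).
From the series, [w^5] f = 2/15; multiply by 5! = 120 to get 16.

16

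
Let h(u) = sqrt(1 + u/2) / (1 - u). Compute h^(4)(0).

7521/256

Take the Cauchy product of the two expansions.
From the series, [u^4] h = 2507/2048; multiply by 4! = 24 to get 7521/256.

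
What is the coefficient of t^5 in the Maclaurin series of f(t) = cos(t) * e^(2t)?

-19/60

Take the Cauchy product of the two expansions.
[t^0] = 1;  [t^1] = 2;  [t^2] = 3/2;  [t^3] = 1/3;  [t^4] = -7/24;  [t^5] = -19/60.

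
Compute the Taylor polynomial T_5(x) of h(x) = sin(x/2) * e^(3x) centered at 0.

Write out both Maclaurin series and multiply, keeping only the needed powers.
[x^0] = 0;  [x^1] = 1/2;  [x^2] = 3/2;  [x^3] = 107/48;  [x^4] = 35/16;  [x^5] = 6121/3840.

6121*x^5/3840 + 35*x^4/16 + 107*x^3/48 + 3*x^2/2 + x/2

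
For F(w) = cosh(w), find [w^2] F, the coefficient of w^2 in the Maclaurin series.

1/2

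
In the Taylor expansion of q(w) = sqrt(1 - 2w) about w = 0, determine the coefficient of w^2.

Differentiate repeatedly and evaluate at the center.
[w^0] = 1;  [w^1] = -1;  [w^2] = -1/2.

-1/2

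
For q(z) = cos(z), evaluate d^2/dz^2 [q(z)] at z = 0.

-1

Apply the Taylor formula c_k = f^(k)(a)/k!.
From the series, [z^2] q = -1/2; multiply by 2! = 2 to get -1.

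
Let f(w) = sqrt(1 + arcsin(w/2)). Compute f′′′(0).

7/64

Substitute the inner expansion into the outer series and collect powers.
From the series, [w^3] f = 7/384; multiply by 3! = 6 to get 7/64.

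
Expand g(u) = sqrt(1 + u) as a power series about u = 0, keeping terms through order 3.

Apply the Taylor formula c_k = f^(k)(a)/k!.
[u^0] = 1;  [u^1] = 1/2;  [u^2] = -1/8;  [u^3] = 1/16.

u^3/16 - u^2/8 + u/2 + 1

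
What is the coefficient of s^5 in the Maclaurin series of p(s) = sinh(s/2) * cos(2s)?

1121/3840

Multiply the two series term by term and collect like powers.
p(0) = 0
p′(0) = 1/2
p′′(0) = 0
p′′′(0) = -47/8
p^(4)(0) = 0
p^(5)(0) = 1121/32
So c_5 = p^(5)(0)/5! = 1121/3840.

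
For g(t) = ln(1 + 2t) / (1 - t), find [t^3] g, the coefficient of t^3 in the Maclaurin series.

Expand 1/(denominator) as a geometric series and multiply by the numerator's series.
[t^0] = 0;  [t^1] = 2;  [t^2] = 0;  [t^3] = 8/3.

8/3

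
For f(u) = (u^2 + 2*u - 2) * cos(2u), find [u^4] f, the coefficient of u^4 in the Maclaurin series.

Multiply each power in the prefactor through the base expansion.
f(0) = -2
f′(0) = 2
f′′(0) = 10
f′′′(0) = -24
f^(4)(0) = -80
So c_4 = f^(4)(0)/4! = -10/3.

-10/3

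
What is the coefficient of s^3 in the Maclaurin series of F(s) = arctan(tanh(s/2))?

Let u equal the inner series; expand the outer function in u and truncate.
[s^0] = 0;  [s^1] = 1/2;  [s^2] = 0;  [s^3] = -1/12.

-1/12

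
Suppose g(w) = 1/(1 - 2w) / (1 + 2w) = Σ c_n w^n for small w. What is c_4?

Multiply the two series term by term and collect like powers.
[w^0] = 1;  [w^1] = 0;  [w^2] = 4;  [w^3] = 0;  [w^4] = 16.

16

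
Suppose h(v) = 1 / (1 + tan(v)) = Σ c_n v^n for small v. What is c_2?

Use the geometric series for the reciprocal, then substitute.
h(0) = 1
h′(0) = -1
h′′(0) = 2
The Taylor polynomial is Σ h^(k)(0)/k! · v^k.

1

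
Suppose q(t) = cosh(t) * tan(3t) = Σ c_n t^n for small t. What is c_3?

Take the Cauchy product of the two expansions.
q(0) = 0
q′(0) = 3
q′′(0) = 0
q′′′(0) = 63

21/2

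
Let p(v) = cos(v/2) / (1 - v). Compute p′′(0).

7/4

Write out both Maclaurin series and multiply, keeping only the needed powers.
The coefficient of v^2 in the expansion is 7/8, so p′′(0) = 2! * (7/8) = 7/4.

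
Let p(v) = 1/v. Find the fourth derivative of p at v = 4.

Compute the successive derivatives at the expansion point and divide by k!.
The coefficient of (v - 4)^4 in the expansion is 1/1024, so p^(4)(4) = 4! * (1/1024) = 3/128.

3/128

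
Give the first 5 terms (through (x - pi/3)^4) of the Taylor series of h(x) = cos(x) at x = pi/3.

(x - pi/3)^4/48 + sqrt(3)*(x - pi/3)^3/12 - (x - pi/3)^2/4 - sqrt(3)*(x - pi/3)/2 + 1/2

h(pi/3) = 1/2
h′(pi/3) = -sqrt(3)/2
h′′(pi/3) = -1/2
h′′′(pi/3) = sqrt(3)/2
h^(4)(pi/3) = 1/2
Then c_k = h^(k)(pi/3)/k! gives each Taylor coefficient.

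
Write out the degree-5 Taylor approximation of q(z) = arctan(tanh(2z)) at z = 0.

64*z^5/3 - 16*z^3/3 + 2*z

Substitute the inner expansion into the outer series and collect powers.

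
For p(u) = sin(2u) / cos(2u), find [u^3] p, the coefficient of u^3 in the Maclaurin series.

8/3

Write the quotient as an unknown series and match coefficients against numerator = denominator · series.
p(0) = 0
p′(0) = 2
p′′(0) = 0
p′′′(0) = 16
So c_3 = p′′′(0)/3! = 8/3.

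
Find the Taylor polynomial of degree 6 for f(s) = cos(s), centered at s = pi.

(s - pi)^6/720 - (s - pi)^4/24 + (s - pi)^2/2 - 1

Differentiate repeatedly and evaluate at the center.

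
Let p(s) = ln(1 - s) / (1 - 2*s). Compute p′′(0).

-5

Multiply the numerator's expansion by the denominator's geometric series.
From the series, [s^2] p = -5/2; multiply by 2! = 2 to get -5.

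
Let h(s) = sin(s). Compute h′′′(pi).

The coefficient of (s - pi)^3 in the expansion is 1/6, so h′′′(pi) = 3! * (1/6) = 1.

1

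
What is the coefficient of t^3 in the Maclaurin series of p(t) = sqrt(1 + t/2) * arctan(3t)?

Multiply the two series term by term and collect like powers.
p(0) = 0
p′(0) = 3
p′′(0) = 3/2
p′′′(0) = -873/16
So c_3 = p′′′(0)/3! = -291/32.

-291/32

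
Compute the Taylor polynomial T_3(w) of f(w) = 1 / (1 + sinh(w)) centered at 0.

-7*w^3/6 + w^2 - w + 1

Use the geometric series for the reciprocal, then substitute.
[w^0] = 1;  [w^1] = -1;  [w^2] = 1;  [w^3] = -7/6.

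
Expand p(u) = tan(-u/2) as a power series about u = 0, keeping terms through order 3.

-u^3/24 - u/2

[u^0] = 0;  [u^1] = -1/2;  [u^2] = 0;  [u^3] = -1/24.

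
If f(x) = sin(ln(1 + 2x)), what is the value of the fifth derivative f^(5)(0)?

-320

Substitute the inner expansion into the outer series and collect powers.
The coefficient of x^5 in the expansion is -8/3, so f^(5)(0) = 5! * (-8/3) = -320.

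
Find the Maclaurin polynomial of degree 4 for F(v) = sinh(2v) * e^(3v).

13*v^4 + 31*v^3/3 + 6*v^2 + 2*v

Write out both Maclaurin series and multiply, keeping only the needed powers.
F(0) = 0
F′(0) = 2
F′′(0) = 12
F′′′(0) = 62
F^(4)(0) = 312
The Taylor polynomial is Σ F^(k)(0)/k! · v^k.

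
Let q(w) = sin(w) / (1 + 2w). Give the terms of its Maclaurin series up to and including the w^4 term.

Write out both Maclaurin series and multiply, keeping only the needed powers.
[w^0] = 0;  [w^1] = 1;  [w^2] = -2;  [w^3] = 23/6;  [w^4] = -23/3.

-23*w^4/3 + 23*w^3/6 - 2*w^2 + w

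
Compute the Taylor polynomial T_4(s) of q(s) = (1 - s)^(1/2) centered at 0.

-5*s^4/128 - s^3/16 - s^2/8 - s/2 + 1

q(0) = 1
q′(0) = -1/2
q′′(0) = -1/4
q′′′(0) = -3/8
q^(4)(0) = -15/16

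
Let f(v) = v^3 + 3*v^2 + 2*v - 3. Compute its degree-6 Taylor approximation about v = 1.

Apply the Taylor formula c_k = f^(k)(a)/k!.
f(1) = 3
f′(1) = 11
f′′(1) = 12
f′′′(1) = 6
f^(4)(1) = 0
f^(5)(1) = 0
f^(6)(1) = 0
The Taylor polynomial is Σ f^(k)(1)/k! · (v - 1)^k.

(v - 1)^3 + 6*(v - 1)^2 + 11*(v - 1) + 3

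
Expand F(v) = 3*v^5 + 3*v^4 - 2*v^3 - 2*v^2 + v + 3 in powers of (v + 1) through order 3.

16*(v + 1)^3 - 8*(v + 1)^2 + 2*(v + 1) + 2

F(-1) = 2
F′(-1) = 2
F′′(-1) = -16
F′′′(-1) = 96
Then c_k = F^(k)(-1)/k! gives each Taylor coefficient.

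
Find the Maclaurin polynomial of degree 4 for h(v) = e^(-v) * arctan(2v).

7*v^4/3 - 5*v^3/3 - 2*v^2 + 2*v

Multiply the two series term by term and collect like powers.
h(0) = 0
h′(0) = 2
h′′(0) = -4
h′′′(0) = -10
h^(4)(0) = 56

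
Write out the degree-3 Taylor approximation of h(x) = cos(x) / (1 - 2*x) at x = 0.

7*x^3 + 7*x^2/2 + 2*x + 1

Expand 1/(denominator) as a geometric series and multiply by the numerator's series.
h(0) = 1
h′(0) = 2
h′′(0) = 7
h′′′(0) = 42
Dividing each by k! gives the coefficients c_0, ..., c_3.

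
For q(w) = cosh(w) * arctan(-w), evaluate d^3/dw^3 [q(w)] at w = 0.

Multiply the two series term by term and collect like powers.
From the series, [w^3] q = -1/6; multiply by 3! = 6 to get -1.

-1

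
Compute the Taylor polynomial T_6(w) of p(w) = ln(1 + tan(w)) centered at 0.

-31*w^6/45 + 2*w^5/3 - 7*w^4/12 + 2*w^3/3 - w^2/2 + w

Plug the Maclaurin series of the inner function into that of the outer and collect terms.
[w^0] = 0;  [w^1] = 1;  [w^2] = -1/2;  [w^3] = 2/3;  [w^4] = -7/12;  [w^5] = 2/3;  [w^6] = -31/45.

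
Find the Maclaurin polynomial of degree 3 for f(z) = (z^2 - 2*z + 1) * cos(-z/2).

z^3/4 + 7*z^2/8 - 2*z + 1

Shift and add copies of the series according to the polynomial's terms.
f(0) = 1
f′(0) = -2
f′′(0) = 7/4
f′′′(0) = 3/2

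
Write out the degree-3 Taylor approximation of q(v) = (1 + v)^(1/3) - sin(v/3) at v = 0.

Add the two expansions coefficient-wise.
[v^0] = 1;  [v^1] = 0;  [v^2] = -1/9;  [v^3] = 11/162.

11*v^3/162 - v^2/9 + 1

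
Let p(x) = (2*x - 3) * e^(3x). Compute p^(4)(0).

Shift and add copies of the series according to the polynomial's terms.
The coefficient of x^4 in the expansion is -9/8, so p^(4)(0) = 4! * (-9/8) = -27.

-27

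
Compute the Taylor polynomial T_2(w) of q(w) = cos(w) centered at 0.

[w^0] = 1;  [w^1] = 0;  [w^2] = -1/2.

1 - w^2/2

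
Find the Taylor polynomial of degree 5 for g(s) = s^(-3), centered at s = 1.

-21*(s - 1)^5 + 15*(s - 1)^4 - 10*(s - 1)^3 + 6*(s - 1)^2 - 3*(s - 1) + 1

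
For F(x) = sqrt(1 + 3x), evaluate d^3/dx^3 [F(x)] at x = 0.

The coefficient of x^3 in the expansion is 27/16, so F′′′(0) = 3! * (27/16) = 81/8.

81/8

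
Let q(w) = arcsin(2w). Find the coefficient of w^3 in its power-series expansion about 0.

4/3

Compute the successive derivatives at the expansion point and divide by k!.
q(0) = 0
q′(0) = 2
q′′(0) = 0
q′′′(0) = 8
So c_3 = q′′′(0)/3! = 4/3.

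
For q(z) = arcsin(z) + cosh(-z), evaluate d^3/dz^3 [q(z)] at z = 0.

1

Combine the two series term by term.
The coefficient of z^3 in the expansion is 1/6, so q′′′(0) = 3! * (1/6) = 1.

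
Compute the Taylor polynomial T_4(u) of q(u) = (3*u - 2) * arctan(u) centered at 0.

-u^4 + 2*u^3/3 + 3*u^2 - 2*u

Shift and add copies of the series according to the polynomial's terms.
q(0) = 0
q′(0) = -2
q′′(0) = 6
q′′′(0) = 4
q^(4)(0) = -24
Then c_k = q^(k)(0)/k! gives each Taylor coefficient.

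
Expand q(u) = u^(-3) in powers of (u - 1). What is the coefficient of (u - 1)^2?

6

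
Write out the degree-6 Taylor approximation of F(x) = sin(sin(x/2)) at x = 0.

x^5/320 - x^3/24 + x/2

Substitute the inner expansion into the outer series and collect powers.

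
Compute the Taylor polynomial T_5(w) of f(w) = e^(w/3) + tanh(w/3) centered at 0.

Combine the two series term by term.

17*w^5/29160 + w^4/1944 - w^3/162 + w^2/18 + 2*w/3 + 1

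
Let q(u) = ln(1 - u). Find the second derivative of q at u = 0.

-1

From the series, [u^2] q = -1/2; multiply by 2! = 2 to get -1.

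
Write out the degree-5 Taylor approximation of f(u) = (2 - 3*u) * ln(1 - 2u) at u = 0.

-4*u^5/5 + 2*u^3/3 + 2*u^2 - 4*u

Multiply each power in the prefactor through the base expansion.
[u^0] = 0;  [u^1] = -4;  [u^2] = 2;  [u^3] = 2/3;  [u^4] = 0;  [u^5] = -4/5.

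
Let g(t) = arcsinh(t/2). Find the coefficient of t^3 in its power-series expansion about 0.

Use the known series and substitute for the argument.
[t^0] = 0;  [t^1] = 1/2;  [t^2] = 0;  [t^3] = -1/48.

-1/48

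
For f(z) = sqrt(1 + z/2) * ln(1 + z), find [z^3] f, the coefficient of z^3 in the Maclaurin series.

17/96

Multiply the two series term by term and collect like powers.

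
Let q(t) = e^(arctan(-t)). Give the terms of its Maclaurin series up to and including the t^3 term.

Substitute the inner expansion into the outer series and collect powers.
q(0) = 1
q′(0) = -1
q′′(0) = 1
q′′′(0) = 1
The Taylor polynomial is Σ q^(k)(0)/k! · t^k.

t^3/6 + t^2/2 - t + 1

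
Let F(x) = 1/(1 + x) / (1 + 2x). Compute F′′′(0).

Write out both Maclaurin series and multiply, keeping only the needed powers.
The coefficient of x^3 in the expansion is -15, so F′′′(0) = 3! * (-15) = -90.

-90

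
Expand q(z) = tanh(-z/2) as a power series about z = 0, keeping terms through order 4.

Use the known series and substitute for the argument.
[z^0] = 0;  [z^1] = -1/2;  [z^2] = 0;  [z^3] = 1/24;  [z^4] = 0.

z^3/24 - z/2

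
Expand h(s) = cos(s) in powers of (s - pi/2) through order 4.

(s - pi/2)^3/6 - (s - pi/2)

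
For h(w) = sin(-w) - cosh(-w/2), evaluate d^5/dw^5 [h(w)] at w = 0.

Combine the two series term by term.
From the series, [w^5] h = -1/120; multiply by 5! = 120 to get -1.

-1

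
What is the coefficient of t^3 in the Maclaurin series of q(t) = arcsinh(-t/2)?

Use the known series and substitute for the argument.
q(0) = 0
q′(0) = -1/2
q′′(0) = 0
q′′′(0) = 1/8
The Taylor polynomial is Σ q^(k)(0)/k! · t^k.

1/48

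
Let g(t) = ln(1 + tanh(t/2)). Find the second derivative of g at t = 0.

Plug the Maclaurin series of the inner function into that of the outer and collect terms.
From the series, [t^2] g = -1/8; multiply by 2! = 2 to get -1/4.

-1/4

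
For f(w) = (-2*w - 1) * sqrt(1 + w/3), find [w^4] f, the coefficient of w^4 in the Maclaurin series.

-43/10368

Distribute the polynomial across the series and collect like powers.
[w^0] = -1;  [w^1] = -13/6;  [w^2] = -23/72;  [w^3] = 11/432;  [w^4] = -43/10368.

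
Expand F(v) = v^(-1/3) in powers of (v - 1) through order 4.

Apply the Taylor formula c_k = f^(k)(a)/k!.
F(1) = 1
F′(1) = -1/3
F′′(1) = 4/9
F′′′(1) = -28/27
F^(4)(1) = 280/81
Then c_k = F^(k)(1)/k! gives each Taylor coefficient.

35*(v - 1)^4/243 - 14*(v - 1)^3/81 + 2*(v - 1)^2/9 - (v - 1)/3 + 1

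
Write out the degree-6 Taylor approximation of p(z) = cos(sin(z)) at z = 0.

Plug the Maclaurin series of the inner function into that of the outer and collect terms.
p(0) = 1
p′(0) = 0
p′′(0) = -1
p′′′(0) = 0
p^(4)(0) = 5
p^(5)(0) = 0
p^(6)(0) = -37

-37*z^6/720 + 5*z^4/24 - z^2/2 + 1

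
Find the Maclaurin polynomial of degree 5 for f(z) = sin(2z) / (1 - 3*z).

Use 1/(1 - r) = Σ r^k on the denominator, then take the Cauchy product.

2254*z^5/15 + 50*z^4 + 50*z^3/3 + 6*z^2 + 2*z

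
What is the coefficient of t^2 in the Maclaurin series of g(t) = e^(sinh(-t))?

1/2

Plug the Maclaurin series of the inner function into that of the outer and collect terms.
[t^0] = 1;  [t^1] = -1;  [t^2] = 1/2.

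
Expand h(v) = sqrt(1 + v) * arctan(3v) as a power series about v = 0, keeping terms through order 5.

Expand each factor separately, then convolve coefficients.
h(0) = 0
h′(0) = 3
h′′(0) = 3
h′′′(0) = -225/4
h^(4)(0) = -207/2
h^(5)(0) = 95247/16
Dividing each by k! gives the coefficients c_0, ..., c_5.

31749*v^5/640 - 69*v^4/16 - 75*v^3/8 + 3*v^2/2 + 3*v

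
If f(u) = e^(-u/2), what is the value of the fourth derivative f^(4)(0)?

The coefficient of u^4 in the expansion is 1/384, so f^(4)(0) = 4! * (1/384) = 1/16.

1/16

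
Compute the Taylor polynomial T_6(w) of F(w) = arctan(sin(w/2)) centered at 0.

3*w^5/256 - w^3/16 + w/2

Compose series: expand the inner function first, then feed it into the outer expansion.
F(0) = 0
F′(0) = 1/2
F′′(0) = 0
F′′′(0) = -3/8
F^(4)(0) = 0
F^(5)(0) = 45/32
F^(6)(0) = 0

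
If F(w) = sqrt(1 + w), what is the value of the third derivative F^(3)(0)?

3/8

The coefficient of w^3 in the expansion is 1/16, so F′′′(0) = 3! * (1/16) = 3/8.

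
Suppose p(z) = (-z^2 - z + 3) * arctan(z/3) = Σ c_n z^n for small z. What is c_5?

2/135

Shift and add copies of the series according to the polynomial's terms.
p(0) = 0
p′(0) = 1
p′′(0) = -2/3
p′′′(0) = -20/9
p^(4)(0) = 8/27
p^(5)(0) = 16/9
Then c_k = p^(k)(0)/k! gives each Taylor coefficient.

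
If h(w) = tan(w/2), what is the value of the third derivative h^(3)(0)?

The coefficient of w^3 in the expansion is 1/24, so h′′′(0) = 3! * (1/24) = 1/4.

1/4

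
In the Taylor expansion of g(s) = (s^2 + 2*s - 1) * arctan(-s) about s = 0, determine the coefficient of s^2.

Multiply each power in the prefactor through the base expansion.
So c_2 = g′′(0)/2! = -2.

-2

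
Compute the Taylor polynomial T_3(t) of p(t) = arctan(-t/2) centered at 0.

Use the known series and substitute for the argument.

t^3/24 - t/2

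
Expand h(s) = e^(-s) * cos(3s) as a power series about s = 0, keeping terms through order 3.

Expand each factor separately, then convolve coefficients.
h(0) = 1
h′(0) = -1
h′′(0) = -8
h′′′(0) = 26
The Taylor polynomial is Σ h^(k)(0)/k! · s^k.

13*s^3/3 - 4*s^2 - s + 1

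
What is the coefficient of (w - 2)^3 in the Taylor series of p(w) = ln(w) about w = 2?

1/24

p(2) = ln(2)
p′(2) = 1/2
p′′(2) = -1/4
p′′′(2) = 1/4
So c_3 = p′′′(2)/3! = 1/24.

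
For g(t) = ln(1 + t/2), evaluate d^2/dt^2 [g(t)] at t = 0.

-1/4

From the series, [t^2] g = -1/8; multiply by 2! = 2 to get -1/4.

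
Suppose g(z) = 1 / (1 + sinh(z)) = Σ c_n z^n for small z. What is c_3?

Use the geometric series for the reciprocal, then substitute.
g(0) = 1
g′(0) = -1
g′′(0) = 2
g′′′(0) = -7
Then c_k = g^(k)(0)/k! gives each Taylor coefficient.

-7/6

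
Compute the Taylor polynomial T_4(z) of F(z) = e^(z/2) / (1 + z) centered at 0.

233*z^4/384 - 29*z^3/48 + 5*z^2/8 - z/2 + 1

Write out both Maclaurin series and multiply, keeping only the needed powers.
[z^0] = 1;  [z^1] = -1/2;  [z^2] = 5/8;  [z^3] = -29/48;  [z^4] = 233/384.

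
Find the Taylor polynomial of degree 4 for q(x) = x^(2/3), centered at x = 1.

-7*(x - 1)^4/243 + 4*(x - 1)^3/81 - (x - 1)^2/9 + 2*(x - 1)/3 + 1

[(x - 1)^0] = 1;  [(x - 1)^1] = 2/3;  [(x - 1)^2] = -1/9;  [(x - 1)^3] = 4/81;  [(x - 1)^4] = -7/243.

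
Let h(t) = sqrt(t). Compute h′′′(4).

3/256

The coefficient of (t - 4)^3 in the expansion is 1/512, so h′′′(4) = 3! * (1/512) = 3/256.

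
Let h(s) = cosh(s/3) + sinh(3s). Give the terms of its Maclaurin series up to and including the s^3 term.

Expand each term separately and add.
h(0) = 1
h′(0) = 3
h′′(0) = 1/9
h′′′(0) = 27

9*s^3/2 + s^2/18 + 3*s + 1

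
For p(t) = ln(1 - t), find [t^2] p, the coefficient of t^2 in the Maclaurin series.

[t^0] = 0;  [t^1] = -1;  [t^2] = -1/2.

-1/2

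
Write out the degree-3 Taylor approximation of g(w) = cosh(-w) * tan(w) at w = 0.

5*w^3/6 + w

Expand each factor separately, then convolve coefficients.
[w^0] = 0;  [w^1] = 1;  [w^2] = 0;  [w^3] = 5/6.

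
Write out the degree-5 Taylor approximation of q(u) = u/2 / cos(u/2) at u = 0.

Write the quotient as an unknown series and match coefficients against numerator = denominator · series.
q(0) = 0
q′(0) = 1/2
q′′(0) = 0
q′′′(0) = 3/8
q^(4)(0) = 0
q^(5)(0) = 25/32
Then c_k = q^(k)(0)/k! gives each Taylor coefficient.

5*u^5/768 + u^3/16 + u/2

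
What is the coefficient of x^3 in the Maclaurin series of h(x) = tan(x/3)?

[x^0] = 0;  [x^1] = 1/3;  [x^2] = 0;  [x^3] = 1/81.

1/81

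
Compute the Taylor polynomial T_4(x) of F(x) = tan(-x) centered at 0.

-x^3/3 - x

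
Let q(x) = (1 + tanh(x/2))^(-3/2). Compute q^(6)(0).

16575/4096

Compose series: expand the inner function first, then feed it into the outer expansion.
From the series, [x^6] q = 1105/196608; multiply by 6! = 720 to get 16575/4096.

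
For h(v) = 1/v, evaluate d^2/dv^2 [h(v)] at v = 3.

2/27

From the series, [(v - 3)^2] h = 1/27; multiply by 2! = 2 to get 2/27.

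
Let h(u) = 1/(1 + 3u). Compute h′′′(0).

-162

From the series, [u^3] h = -27; multiply by 3! = 6 to get -162.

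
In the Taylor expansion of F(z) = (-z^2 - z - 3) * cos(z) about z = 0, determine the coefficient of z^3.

Distribute the polynomial across the series and collect like powers.
F(0) = -3
F′(0) = -1
F′′(0) = 1
F′′′(0) = 3
The Taylor polynomial is Σ F^(k)(0)/k! · z^k.

1/2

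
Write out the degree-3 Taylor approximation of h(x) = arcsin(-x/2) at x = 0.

h(0) = 0
h′(0) = -1/2
h′′(0) = 0
h′′′(0) = -1/8
Dividing each by k! gives the coefficients c_0, ..., c_3.

-x^3/48 - x/2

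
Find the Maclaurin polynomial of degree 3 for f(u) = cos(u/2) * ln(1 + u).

5*u^3/24 - u^2/2 + u

Expand each factor separately, then convolve coefficients.
[u^0] = 0;  [u^1] = 1;  [u^2] = -1/2;  [u^3] = 5/24.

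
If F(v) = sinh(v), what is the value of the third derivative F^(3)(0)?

Apply the Taylor formula c_k = f^(k)(a)/k!.
The coefficient of v^3 in the expansion is 1/6, so F′′′(0) = 3! * (1/6) = 1.

1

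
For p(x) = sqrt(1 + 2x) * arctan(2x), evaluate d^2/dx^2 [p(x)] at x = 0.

4

Expand each factor separately, then convolve coefficients.
From the series, [x^2] p = 2; multiply by 2! = 2 to get 4.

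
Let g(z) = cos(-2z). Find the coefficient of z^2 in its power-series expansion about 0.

-2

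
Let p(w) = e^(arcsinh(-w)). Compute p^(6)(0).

45

Substitute the inner expansion into the outer series and collect powers.
The coefficient of w^6 in the expansion is 1/16, so p^(6)(0) = 6! * (1/16) = 45.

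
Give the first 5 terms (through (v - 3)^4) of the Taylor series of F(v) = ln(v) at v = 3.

-(v - 3)^4/324 + (v - 3)^3/81 - (v - 3)^2/18 + (v - 3)/3 + ln(3)

Apply the Taylor formula c_k = f^(k)(a)/k!.
[(v - 3)^0] = ln(3);  [(v - 3)^1] = 1/3;  [(v - 3)^2] = -1/18;  [(v - 3)^3] = 1/81;  [(v - 3)^4] = -1/324.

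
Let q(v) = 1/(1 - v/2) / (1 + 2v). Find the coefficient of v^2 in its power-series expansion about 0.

13/4

Multiply the two series term by term and collect like powers.
q(0) = 1
q′(0) = -3/2
q′′(0) = 13/2
The Taylor polynomial is Σ q^(k)(0)/k! · v^k.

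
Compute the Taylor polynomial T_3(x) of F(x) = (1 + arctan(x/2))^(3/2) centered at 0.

Compose series: expand the inner function first, then feed it into the outer expansion.
F(0) = 1
F′(0) = 3/4
F′′(0) = 3/16
F′′′(0) = -27/64

-9*x^3/128 + 3*x^2/32 + 3*x/4 + 1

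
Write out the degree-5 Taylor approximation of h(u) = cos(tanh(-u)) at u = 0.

3*u^4/8 - u^2/2 + 1

Substitute the inner expansion into the outer series and collect powers.
h(0) = 1
h′(0) = 0
h′′(0) = -1
h′′′(0) = 0
h^(4)(0) = 9
h^(5)(0) = 0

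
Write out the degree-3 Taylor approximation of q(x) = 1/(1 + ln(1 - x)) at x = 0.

7*x^3/3 + 3*x^2/2 + x + 1

Compose series: expand the inner function first, then feed it into the outer expansion.
[x^0] = 1;  [x^1] = 1;  [x^2] = 3/2;  [x^3] = 7/3.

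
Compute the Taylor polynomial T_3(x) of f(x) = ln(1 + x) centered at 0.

x^3/3 - x^2/2 + x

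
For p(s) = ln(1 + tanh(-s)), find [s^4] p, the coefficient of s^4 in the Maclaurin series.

1/12

Plug the Maclaurin series of the inner function into that of the outer and collect terms.
p(0) = 0
p′(0) = -1
p′′(0) = -1
p′′′(0) = 0
p^(4)(0) = 2
Then c_k = p^(k)(0)/k! gives each Taylor coefficient.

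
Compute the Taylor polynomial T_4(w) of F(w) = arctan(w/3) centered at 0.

-w^3/81 + w/3

Differentiate repeatedly and evaluate at the center.
F(0) = 0
F′(0) = 1/3
F′′(0) = 0
F′′′(0) = -2/27
F^(4)(0) = 0
Then c_k = F^(k)(0)/k! gives each Taylor coefficient.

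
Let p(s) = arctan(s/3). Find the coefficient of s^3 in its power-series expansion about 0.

-1/81

p(0) = 0
p′(0) = 1/3
p′′(0) = 0
p′′′(0) = -2/27
So c_3 = p′′′(0)/3! = -1/81.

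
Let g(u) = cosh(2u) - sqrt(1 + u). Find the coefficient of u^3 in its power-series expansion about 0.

-1/16

Expand each term separately and add.
g(0) = 0
g′(0) = -1/2
g′′(0) = 17/4
g′′′(0) = -3/8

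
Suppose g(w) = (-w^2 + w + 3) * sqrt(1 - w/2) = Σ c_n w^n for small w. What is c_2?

-43/32

Distribute the polynomial across the series and collect like powers.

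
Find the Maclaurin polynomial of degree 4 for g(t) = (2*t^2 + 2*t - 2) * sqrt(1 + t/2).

-43*t^4/1024 + 27*t^3/64 + 41*t^2/16 + 3*t/2 - 2

Shift and add copies of the series according to the polynomial's terms.
g(0) = -2
g′(0) = 3/2
g′′(0) = 41/8
g′′′(0) = 81/32
g^(4)(0) = -129/128
Dividing each by k! gives the coefficients c_0, ..., c_4.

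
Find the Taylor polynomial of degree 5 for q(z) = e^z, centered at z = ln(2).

(z - ln(2))^5/60 + (z - ln(2))^4/12 + (z - ln(2))^3/3 + (z - ln(2))^2 + 2*(z - ln(2)) + 2

q(ln(2)) = 2
q′(ln(2)) = 2
q′′(ln(2)) = 2
q′′′(ln(2)) = 2
q^(4)(ln(2)) = 2
q^(5)(ln(2)) = 2
The Taylor polynomial is Σ q^(k)(ln(2))/k! · (z - ln(2))^k.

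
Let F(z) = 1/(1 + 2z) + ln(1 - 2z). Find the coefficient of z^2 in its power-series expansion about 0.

Expand each term separately and add.
F(0) = 1
F′(0) = -4
F′′(0) = 4
So c_2 = F′′(0)/2! = 2.

2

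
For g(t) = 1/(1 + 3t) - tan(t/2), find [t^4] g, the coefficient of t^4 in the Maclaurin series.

81

Add the two expansions coefficient-wise.
So c_4 = g^(4)(0)/4! = 81.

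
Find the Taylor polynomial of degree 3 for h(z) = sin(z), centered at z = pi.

h(pi) = 0
h′(pi) = -1
h′′(pi) = 0
h′′′(pi) = 1

(z - pi)^3/6 - (z - pi)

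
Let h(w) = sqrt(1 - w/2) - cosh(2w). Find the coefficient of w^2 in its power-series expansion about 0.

Expand each term separately and add.
h(0) = 0
h′(0) = -1/4
h′′(0) = -65/16
Dividing each by k! gives the coefficients c_0, ..., c_2.

-65/32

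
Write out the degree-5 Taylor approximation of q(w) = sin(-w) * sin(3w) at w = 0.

Expand each factor separately, then convolve coefficients.
q(0) = 0
q′(0) = 0
q′′(0) = -6
q′′′(0) = 0
q^(4)(0) = 120
q^(5)(0) = 0

5*w^4 - 3*w^2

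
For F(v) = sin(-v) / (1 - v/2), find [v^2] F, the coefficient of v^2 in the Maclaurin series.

-1/2

Take the Cauchy product of the two expansions.
So c_2 = F′′(0)/2! = -1/2.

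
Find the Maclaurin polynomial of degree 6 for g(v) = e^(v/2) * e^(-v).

v^6/46080 - v^5/3840 + v^4/384 - v^3/48 + v^2/8 - v/2 + 1

Multiply the two series term by term and collect like powers.
g(0) = 1
g′(0) = -1/2
g′′(0) = 1/4
g′′′(0) = -1/8
g^(4)(0) = 1/16
g^(5)(0) = -1/32
g^(6)(0) = 1/64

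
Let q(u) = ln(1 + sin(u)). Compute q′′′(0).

1

Substitute the inner expansion into the outer series and collect powers.
From the series, [u^3] q = 1/6; multiply by 3! = 6 to get 1.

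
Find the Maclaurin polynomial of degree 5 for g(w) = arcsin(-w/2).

g(0) = 0
g′(0) = -1/2
g′′(0) = 0
g′′′(0) = -1/8
g^(4)(0) = 0
g^(5)(0) = -9/32
Dividing each by k! gives the coefficients c_0, ..., c_5.

-3*w^5/1280 - w^3/48 - w/2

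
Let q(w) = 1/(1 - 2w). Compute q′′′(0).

The coefficient of w^3 in the expansion is 8, so q′′′(0) = 3! * (8) = 48.

48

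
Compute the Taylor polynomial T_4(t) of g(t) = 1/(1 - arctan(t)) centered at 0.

Plug the Maclaurin series of the inner function into that of the outer and collect terms.
g(0) = 1
g′(0) = 1
g′′(0) = 2
g′′′(0) = 4
g^(4)(0) = 8

t^4/3 + 2*t^3/3 + t^2 + t + 1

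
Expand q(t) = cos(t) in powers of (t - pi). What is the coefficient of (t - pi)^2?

1/2

q(pi) = -1
q′(pi) = 0
q′′(pi) = 1
Dividing each by k! gives the coefficients c_0, ..., c_2.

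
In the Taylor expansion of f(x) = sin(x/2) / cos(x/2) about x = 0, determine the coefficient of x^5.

Divide the numerator series by the denominator series (power-series long division).

1/240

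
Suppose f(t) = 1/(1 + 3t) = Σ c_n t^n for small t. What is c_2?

Apply the Taylor formula c_k = f^(k)(a)/k!.
So c_2 = f′′(0)/2! = 9.

9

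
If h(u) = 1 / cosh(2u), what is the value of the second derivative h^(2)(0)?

Write the quotient as an unknown series and match coefficients against numerator = denominator · series.
From the series, [u^2] h = -2; multiply by 2! = 2 to get -4.

-4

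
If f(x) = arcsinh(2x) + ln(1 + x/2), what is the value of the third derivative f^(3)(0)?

-31/4

Combine the two series term by term.
From the series, [x^3] f = -31/24; multiply by 3! = 6 to get -31/4.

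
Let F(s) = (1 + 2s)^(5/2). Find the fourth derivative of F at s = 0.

-15

Apply the Taylor formula c_k = f^(k)(a)/k!.
From the series, [s^4] F = -5/8; multiply by 4! = 24 to get -15.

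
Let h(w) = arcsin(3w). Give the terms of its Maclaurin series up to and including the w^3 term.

9*w^3/2 + 3*w

Compute the successive derivatives at the expansion point and divide by k!.
h(0) = 0
h′(0) = 3
h′′(0) = 0
h′′′(0) = 27
Dividing each by k! gives the coefficients c_0, ..., c_3.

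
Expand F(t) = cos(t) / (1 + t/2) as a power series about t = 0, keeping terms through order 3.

Write out both Maclaurin series and multiply, keeping only the needed powers.
[t^0] = 1;  [t^1] = -1/2;  [t^2] = -1/4;  [t^3] = 1/8.

t^3/8 - t^2/4 - t/2 + 1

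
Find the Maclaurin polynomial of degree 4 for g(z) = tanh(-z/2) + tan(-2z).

-21*z^3/8 - 5*z/2

Expand each term separately and add.
g(0) = 0
g′(0) = -5/2
g′′(0) = 0
g′′′(0) = -63/4
g^(4)(0) = 0
The Taylor polynomial is Σ g^(k)(0)/k! · z^k.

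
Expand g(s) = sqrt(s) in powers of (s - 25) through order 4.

g(25) = 5
g′(25) = 1/10
g′′(25) = -1/500
g′′′(25) = 3/25000
g^(4)(25) = -3/250000

-(s - 25)^4/2000000 + (s - 25)^3/50000 - (s - 25)^2/1000 + (s - 25)/10 + 5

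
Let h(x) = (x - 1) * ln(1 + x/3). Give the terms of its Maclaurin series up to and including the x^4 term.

5*x^4/324 - 11*x^3/162 + 7*x^2/18 - x/3

Multiply each power in the prefactor through the base expansion.
[x^0] = 0;  [x^1] = -1/3;  [x^2] = 7/18;  [x^3] = -11/162;  [x^4] = 5/324.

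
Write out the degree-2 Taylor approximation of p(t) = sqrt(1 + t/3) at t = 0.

-t^2/72 + t/6 + 1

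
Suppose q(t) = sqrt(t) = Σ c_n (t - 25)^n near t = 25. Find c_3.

1/50000

q(25) = 5
q′(25) = 1/10
q′′(25) = -1/500
q′′′(25) = 3/25000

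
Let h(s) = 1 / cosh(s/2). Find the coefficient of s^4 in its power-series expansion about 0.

5/384

Divide the numerator series by the denominator series (power-series long division).
h(0) = 1
h′(0) = 0
h′′(0) = -1/4
h′′′(0) = 0
h^(4)(0) = 5/16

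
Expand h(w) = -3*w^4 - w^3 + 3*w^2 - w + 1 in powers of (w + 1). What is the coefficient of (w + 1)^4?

-3

h(-1) = 3
h′(-1) = 2
h′′(-1) = -24
h′′′(-1) = 66
h^(4)(-1) = -72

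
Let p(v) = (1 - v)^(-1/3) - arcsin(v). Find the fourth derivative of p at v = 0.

Expand each term separately and add.
The coefficient of v^4 in the expansion is 35/243, so p^(4)(0) = 4! * (35/243) = 280/81.

280/81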